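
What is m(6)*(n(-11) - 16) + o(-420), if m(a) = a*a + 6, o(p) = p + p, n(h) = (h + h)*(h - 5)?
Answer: 13272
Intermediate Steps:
n(h) = 2*h*(-5 + h) (n(h) = (2*h)*(-5 + h) = 2*h*(-5 + h))
o(p) = 2*p
m(a) = 6 + a² (m(a) = a² + 6 = 6 + a²)
m(6)*(n(-11) - 16) + o(-420) = (6 + 6²)*(2*(-11)*(-5 - 11) - 16) + 2*(-420) = (6 + 36)*(2*(-11)*(-16) - 16) - 840 = 42*(352 - 16) - 840 = 42*336 - 840 = 14112 - 840 = 13272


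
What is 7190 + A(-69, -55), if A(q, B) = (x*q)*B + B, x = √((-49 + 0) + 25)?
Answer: 7135 + 7590*I*√6 ≈ 7135.0 + 18592.0*I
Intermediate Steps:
x = 2*I*√6 (x = √(-49 + 25) = √(-24) = 2*I*√6 ≈ 4.899*I)
A(q, B) = B + 2*I*B*q*√6 (A(q, B) = ((2*I*√6)*q)*B + B = (2*I*q*√6)*B + B = 2*I*B*q*√6 + B = B + 2*I*B*q*√6)
7190 + A(-69, -55) = 7190 - 55*(1 + 2*I*(-69)*√6) = 7190 - 55*(1 - 138*I*√6) = 7190 + (-55 + 7590*I*√6) = 7135 + 7590*I*√6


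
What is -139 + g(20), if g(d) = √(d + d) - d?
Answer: -159 + 2*√10 ≈ -152.68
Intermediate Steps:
g(d) = -d + √2*√d (g(d) = √(2*d) - d = √2*√d - d = -d + √2*√d)
-139 + g(20) = -139 + (-1*20 + √2*√20) = -139 + (-20 + √2*(2*√5)) = -139 + (-20 + 2*√10) = -159 + 2*√10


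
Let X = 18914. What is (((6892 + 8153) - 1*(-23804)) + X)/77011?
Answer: 57763/77011 ≈ 0.75006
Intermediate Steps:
(((6892 + 8153) - 1*(-23804)) + X)/77011 = (((6892 + 8153) - 1*(-23804)) + 18914)/77011 = ((15045 + 23804) + 18914)*(1/77011) = (38849 + 18914)*(1/77011) = 57763*(1/77011) = 57763/77011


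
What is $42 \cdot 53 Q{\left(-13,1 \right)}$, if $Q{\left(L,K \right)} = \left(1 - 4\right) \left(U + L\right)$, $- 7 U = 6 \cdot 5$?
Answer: $115434$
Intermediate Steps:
$U = - \frac{30}{7}$ ($U = - \frac{6 \cdot 5}{7} = \left(- \frac{1}{7}\right) 30 = - \frac{30}{7} \approx -4.2857$)
$Q{\left(L,K \right)} = \frac{90}{7} - 3 L$ ($Q{\left(L,K \right)} = \left(1 - 4\right) \left(- \frac{30}{7} + L\right) = - 3 \left(- \frac{30}{7} + L\right) = \frac{90}{7} - 3 L$)
$42 \cdot 53 Q{\left(-13,1 \right)} = 42 \cdot 53 \left(\frac{90}{7} - -39\right) = 2226 \left(\frac{90}{7} + 39\right) = 2226 \cdot \frac{363}{7} = 115434$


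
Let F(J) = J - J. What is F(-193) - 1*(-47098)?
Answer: 47098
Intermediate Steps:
F(J) = 0
F(-193) - 1*(-47098) = 0 - 1*(-47098) = 0 + 47098 = 47098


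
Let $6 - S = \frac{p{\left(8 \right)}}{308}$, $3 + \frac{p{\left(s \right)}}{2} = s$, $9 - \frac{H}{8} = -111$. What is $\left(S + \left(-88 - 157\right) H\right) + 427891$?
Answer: $\frac{29675333}{154} \approx 1.927 \cdot 10^{5}$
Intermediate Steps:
$H = 960$ ($H = 72 - -888 = 72 + 888 = 960$)
$p{\left(s \right)} = -6 + 2 s$
$S = \frac{919}{154}$ ($S = 6 - \frac{-6 + 2 \cdot 8}{308} = 6 - \left(-6 + 16\right) \frac{1}{308} = 6 - 10 \cdot \frac{1}{308} = 6 - \frac{5}{154} = \frac{919}{154} \approx 5.9675$)
$\left(S + \left(-88 - 157\right) H\right) + 427891 = \left(\frac{919}{154} + \left(-88 - 157\right) 960\right) + 427891 = \left(\frac{919}{154} - 235200\right) + 427891 = - \frac{36219881}{154} + 427891 = \frac{29675333}{154}$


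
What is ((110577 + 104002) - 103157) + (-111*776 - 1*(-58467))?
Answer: 83753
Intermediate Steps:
((110577 + 104002) - 103157) + (-111*776 - 1*(-58467)) = (214579 - 103157) + (-86136 + 58467) = 111422 - 27669 = 83753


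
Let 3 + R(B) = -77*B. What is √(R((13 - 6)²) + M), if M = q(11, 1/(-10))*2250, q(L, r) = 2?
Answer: 2*√181 ≈ 26.907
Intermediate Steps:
R(B) = -3 - 77*B
M = 4500 (M = 2*2250 = 4500)
√(R((13 - 6)²) + M) = √((-3 - 77*(13 - 6)²) + 4500) = √((-3 - 77*7²) + 4500) = √((-3 - 77*49) + 4500) = √((-3 - 3773) + 4500) = √(-3776 + 4500) = √724 = 2*√181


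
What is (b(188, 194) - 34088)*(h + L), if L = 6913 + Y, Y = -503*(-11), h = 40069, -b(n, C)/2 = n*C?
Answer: -5620785480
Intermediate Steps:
b(n, C) = -2*C*n (b(n, C) = -2*n*C = -2*C*n)
Y = 5533
L = 12446 (L = 6913 + 5533 = 12446)
(b(188, 194) - 34088)*(h + L) = (-2*194*188 - 34088)*(40069 + 12446) = (-72944 - 34088)*52515 = -107032*52515 = -5620785480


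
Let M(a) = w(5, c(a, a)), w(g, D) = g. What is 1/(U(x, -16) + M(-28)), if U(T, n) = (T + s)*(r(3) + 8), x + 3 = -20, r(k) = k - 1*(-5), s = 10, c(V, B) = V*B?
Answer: -1/203 ≈ -0.0049261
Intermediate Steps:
c(V, B) = B*V
M(a) = 5
r(k) = 5 + k (r(k) = k + 5 = 5 + k)
x = -23 (x = -3 - 20 = -23)
U(T, n) = 160 + 16*T (U(T, n) = (T + 10)*((5 + 3) + 8) = (10 + T)*(8 + 8) = (10 + T)*16 = 160 + 16*T)
1/(U(x, -16) + M(-28)) = 1/((160 + 16*(-23)) + 5) = 1/((160 - 368) + 5) = 1/(-208 + 5) = 1/(-203) = -1/203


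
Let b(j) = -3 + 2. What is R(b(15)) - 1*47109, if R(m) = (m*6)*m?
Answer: -47103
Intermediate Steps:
b(j) = -1
R(m) = 6*m² (R(m) = (6*m)*m = 6*m²)
R(b(15)) - 1*47109 = 6*(-1)² - 1*47109 = 6*1 - 47109 = 6 - 47109 = -47103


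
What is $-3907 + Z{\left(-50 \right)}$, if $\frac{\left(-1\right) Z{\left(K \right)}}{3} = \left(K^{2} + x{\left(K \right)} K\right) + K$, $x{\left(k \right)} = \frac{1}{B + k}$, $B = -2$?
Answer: $- \frac{292757}{26} \approx -11260.0$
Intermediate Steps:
$x{\left(k \right)} = \frac{1}{-2 + k}$
$Z{\left(K \right)} = - 3 K - 3 K^{2} - \frac{3 K}{-2 + K}$ ($Z{\left(K \right)} = - 3 \left(\left(K^{2} + \frac{K}{-2 + K}\right) + K\right) = - 3 \left(K + K^{2} + \frac{K}{-2 + K}\right) = - 3 K - 3 K^{2} - \frac{3 K}{-2 + K}$)
$-3907 + Z{\left(-50 \right)} = -3907 + 3 \left(-50\right) \frac{1}{-2 - 50} \left(1 - 50 - \left(-50\right)^{2}\right) = -3907 + 3 \left(-50\right) \frac{1}{-52} \left(1 - 50 - 2500\right) = -3907 + 3 \left(-50\right) \left(- \frac{1}{52}\right) \left(1 - 50 - 2500\right) = -3907 + 3 \left(-50\right) \left(- \frac{1}{52}\right) \left(-2549\right) = -3907 - \frac{191175}{26} = - \frac{292757}{26}$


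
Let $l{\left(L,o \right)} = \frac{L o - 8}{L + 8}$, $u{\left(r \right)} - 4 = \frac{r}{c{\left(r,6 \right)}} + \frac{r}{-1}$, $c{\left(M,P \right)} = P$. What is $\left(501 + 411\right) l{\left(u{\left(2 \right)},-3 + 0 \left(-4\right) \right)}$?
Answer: $- \frac{41040}{31} \approx -1323.9$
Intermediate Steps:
$u{\left(r \right)} = 4 - \frac{5 r}{6}$ ($u{\left(r \right)} = 4 + \left(\frac{r}{6} + \frac{r}{-1}\right) = 4 + \left(r \frac{1}{6} + r \left(-1\right)\right) = 4 + \left(\frac{r}{6} - r\right) = 4 - \frac{5 r}{6}$)
$l{\left(L,o \right)} = \frac{-8 + L o}{8 + L}$
$\left(501 + 411\right) l{\left(u{\left(2 \right)},-3 + 0 \left(-4\right) \right)} = \left(501 + 411\right) \frac{-8 + \left(4 - \frac{5}{3}\right) \left(-3 + 0 \left(-4\right)\right)}{8 + \left(4 - \frac{5}{3}\right)} = 912 \frac{-8 + \left(4 - \frac{5}{3}\right) \left(-3 + 0\right)}{8 + \left(4 - \frac{5}{3}\right)} = 912 \frac{-8 + \frac{7}{3} \left(-3\right)}{8 + \frac{7}{3}} = 912 \frac{-8 - 7}{\frac{31}{3}} = 912 \cdot \frac{3}{31} \left(-15\right) = 912 \left(- \frac{45}{31}\right) = - \frac{41040}{31}$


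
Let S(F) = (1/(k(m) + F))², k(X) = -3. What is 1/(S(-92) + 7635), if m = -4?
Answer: 9025/68905876 ≈ 0.00013098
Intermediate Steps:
S(F) = (-3 + F)⁻² (S(F) = (1/(-3 + F))² = (-3 + F)⁻²)
1/(S(-92) + 7635) = 1/((-3 - 92)⁻² + 7635) = 1/((-95)⁻² + 7635) = 1/(1/9025 + 7635) = 1/(68905876/9025) = 9025/68905876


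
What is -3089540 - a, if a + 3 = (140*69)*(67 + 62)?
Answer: -4335677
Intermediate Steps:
a = 1246137 (a = -3 + (140*69)*(67 + 62) = -3 + 9660*129 = -3 + 1246140 = 1246137)
-3089540 - a = -3089540 - 1*1246137 = -3089540 - 1246137 = -4335677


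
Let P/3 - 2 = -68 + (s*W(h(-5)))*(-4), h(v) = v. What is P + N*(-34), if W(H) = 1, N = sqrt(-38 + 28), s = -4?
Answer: -150 - 34*I*sqrt(10) ≈ -150.0 - 107.52*I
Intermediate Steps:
N = I*sqrt(10) (N = sqrt(-10) = I*sqrt(10) ≈ 3.1623*I)
P = -150 (P = 6 + 3*(-68 - 4*1*(-4)) = 6 + 3*(-68 - 4*(-4)) = 6 + 3*(-68 + 16) = 6 + 3*(-52) = 6 - 156 = -150)
P + N*(-34) = -150 + (I*sqrt(10))*(-34) = -150 - 34*I*sqrt(10)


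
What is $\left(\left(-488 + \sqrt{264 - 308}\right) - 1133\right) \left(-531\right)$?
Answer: $860751 - 1062 i \sqrt{11} \approx 8.6075 \cdot 10^{5} - 3522.3 i$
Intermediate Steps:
$\left(\left(-488 + \sqrt{264 - 308}\right) - 1133\right) \left(-531\right) = \left(\left(-488 + \sqrt{-44}\right) - 1133\right) \left(-531\right) = \left(\left(-488 + 2 i \sqrt{11}\right) - 1133\right) \left(-531\right) = \left(-1621 + 2 i \sqrt{11}\right) \left(-531\right) = 860751 - 1062 i \sqrt{11}$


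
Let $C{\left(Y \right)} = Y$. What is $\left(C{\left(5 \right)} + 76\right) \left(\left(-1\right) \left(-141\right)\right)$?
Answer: $11421$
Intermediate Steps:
$\left(C{\left(5 \right)} + 76\right) \left(\left(-1\right) \left(-141\right)\right) = \left(5 + 76\right) \left(\left(-1\right) \left(-141\right)\right) = 81 \cdot 141 = 11421$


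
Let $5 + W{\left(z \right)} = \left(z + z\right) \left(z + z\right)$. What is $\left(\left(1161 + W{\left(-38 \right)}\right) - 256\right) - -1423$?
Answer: $8099$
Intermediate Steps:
$W{\left(z \right)} = -5 + 4 z^{2}$ ($W{\left(z \right)} = -5 + \left(z + z\right) \left(z + z\right) = -5 + 2 z 2 z = -5 + 4 z^{2}$)
$\left(\left(1161 + W{\left(-38 \right)}\right) - 256\right) - -1423 = \left(\left(1161 - \left(5 - 4 \left(-38\right)^{2}\right)\right) - 256\right) - -1423 = \left(\left(1161 + \left(-5 + 4 \cdot 1444\right)\right) - 256\right) + 1423 = \left(\left(1161 + \left(-5 + 5776\right)\right) - 256\right) + 1423 = \left(\left(1161 + 5771\right) - 256\right) + 1423 = \left(6932 - 256\right) + 1423 = 6676 + 1423 = 8099$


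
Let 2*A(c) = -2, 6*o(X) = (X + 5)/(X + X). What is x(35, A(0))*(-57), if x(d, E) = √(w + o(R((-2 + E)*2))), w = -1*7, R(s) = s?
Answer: -19*I*√1006/4 ≈ -150.66*I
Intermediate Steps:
o(X) = (5 + X)/(12*X) (o(X) = ((X + 5)/(X + X))/6 = ((5 + X)/((2*X)))/6 = ((5 + X)*(1/(2*X)))/6 = ((5 + X)/(2*X))/6 = (5 + X)/(12*X))
A(c) = -1 (A(c) = (½)*(-2) = -1)
w = -7
x(d, E) = √(-7 + (1 + 2*E)/(12*(-4 + 2*E))) (x(d, E) = √(-7 + (5 + (-2 + E)*2)/(12*(((-2 + E)*2)))) = √(-7 + (5 + (-4 + 2*E))/(12*(-4 + 2*E))) = √(-7 + (1 + 2*E)/(12*(-4 + 2*E))))
x(35, A(0))*(-57) = (√6*√((337 - 166*(-1))/(-2 - 1))/12)*(-57) = (√6*√((337 + 166)/(-3))/12)*(-57) = (√6*√(-⅓*503)/12)*(-57) = (√6*√(-503/3)/12)*(-57) = (√6*(I*√1509/3)/12)*(-57) = (I*√1006/12)*(-57) = -19*I*√1006/4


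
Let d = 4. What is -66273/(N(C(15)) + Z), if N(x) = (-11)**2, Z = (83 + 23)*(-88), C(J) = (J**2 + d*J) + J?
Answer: 22091/3069 ≈ 7.1981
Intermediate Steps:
C(J) = J**2 + 5*J (C(J) = (J**2 + 4*J) + J = J**2 + 5*J)
Z = -9328 (Z = 106*(-88) = -9328)
N(x) = 121
-66273/(N(C(15)) + Z) = -66273/(121 - 9328) = -66273/(-9207) = -66273*(-1/9207) = 22091/3069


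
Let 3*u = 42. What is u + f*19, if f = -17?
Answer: -309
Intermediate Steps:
u = 14 (u = (1/3)*42 = 14)
u + f*19 = 14 - 17*19 = 14 - 323 = -309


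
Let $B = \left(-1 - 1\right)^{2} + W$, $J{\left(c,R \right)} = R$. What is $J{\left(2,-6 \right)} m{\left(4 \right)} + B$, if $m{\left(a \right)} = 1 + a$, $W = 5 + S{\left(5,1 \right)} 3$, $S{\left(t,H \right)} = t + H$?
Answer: $-3$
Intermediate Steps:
$S{\left(t,H \right)} = H + t$
$W = 23$ ($W = 5 + \left(1 + 5\right) 3 = 5 + 6 \cdot 3 = 5 + 18 = 23$)
$B = 27$ ($B = \left(-1 - 1\right)^{2} + 23 = \left(-2\right)^{2} + 23 = 4 + 23 = 27$)
$J{\left(2,-6 \right)} m{\left(4 \right)} + B = - 6 \left(1 + 4\right) + 27 = \left(-6\right) 5 + 27 = -30 + 27 = -3$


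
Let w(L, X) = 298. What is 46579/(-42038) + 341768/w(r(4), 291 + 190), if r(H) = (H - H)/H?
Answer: 7176681321/6263662 ≈ 1145.8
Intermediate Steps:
r(H) = 0 (r(H) = 0/H = 0)
46579/(-42038) + 341768/w(r(4), 291 + 190) = 46579/(-42038) + 341768/298 = 46579*(-1/42038) + 341768*(1/298) = -46579/42038 + 170884/149 = 7176681321/6263662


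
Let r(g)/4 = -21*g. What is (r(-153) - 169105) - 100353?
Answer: -256606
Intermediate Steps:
r(g) = -84*g (r(g) = 4*(-21*g) = -84*g)
(r(-153) - 169105) - 100353 = (-84*(-153) - 169105) - 100353 = (12852 - 169105) - 100353 = -156253 - 100353 = -256606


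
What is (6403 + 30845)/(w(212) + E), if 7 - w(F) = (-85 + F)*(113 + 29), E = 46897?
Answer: 18624/14435 ≈ 1.2902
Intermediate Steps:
w(F) = 12077 - 142*F (w(F) = 7 - (-85 + F)*(113 + 29) = 7 - (-85 + F)*142 = 7 - (-12070 + 142*F) = 7 + (12070 - 142*F) = 12077 - 142*F)
(6403 + 30845)/(w(212) + E) = (6403 + 30845)/((12077 - 142*212) + 46897) = 37248/((12077 - 30104) + 46897) = 37248/(-18027 + 46897) = 37248/28870 = 37248*(1/28870) = 18624/14435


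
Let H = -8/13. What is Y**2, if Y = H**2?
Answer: 4096/28561 ≈ 0.14341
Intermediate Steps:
H = -8/13 (H = -8*1/13 = -8/13 ≈ -0.61539)
Y = 64/169 (Y = (-8/13)**2 = 64/169 ≈ 0.37870)
Y**2 = (64/169)**2 = 4096/28561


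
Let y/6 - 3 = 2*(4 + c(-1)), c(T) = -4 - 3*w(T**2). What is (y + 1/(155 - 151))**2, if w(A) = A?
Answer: 5041/16 ≈ 315.06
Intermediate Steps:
c(T) = -4 - 3*T**2
y = -18 (y = 18 + 6*(2*(4 + (-4 - 3*(-1)**2))) = 18 + 6*(2*(4 + (-4 - 3*1))) = 18 + 6*(2*(4 + (-4 - 3))) = 18 + 6*(2*(4 - 7)) = 18 + 6*(2*(-3)) = 18 + 6*(-6) = 18 - 36 = -18)
(y + 1/(155 - 151))**2 = (-18 + 1/(155 - 151))**2 = (-18 + 1/4)**2 = (-71/4)**2 = 5041/16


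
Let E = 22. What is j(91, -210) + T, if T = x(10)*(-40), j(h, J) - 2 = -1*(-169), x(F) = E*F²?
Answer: -87829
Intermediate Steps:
x(F) = 22*F²
j(h, J) = 171 (j(h, J) = 2 - 1*(-169) = 2 + 169 = 171)
T = -88000 (T = (22*10²)*(-40) = (22*100)*(-40) = 2200*(-40) = -88000)
j(91, -210) + T = 171 - 88000 = -87829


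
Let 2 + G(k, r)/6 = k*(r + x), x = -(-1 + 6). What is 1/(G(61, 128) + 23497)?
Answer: 1/68503 ≈ 1.4598e-5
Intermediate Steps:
x = -5 (x = -1*5 = -5)
G(k, r) = -12 + 6*k*(-5 + r) (G(k, r) = -12 + 6*(k*(r - 5)) = -12 + 6*(k*(-5 + r)) = -12 + 6*k*(-5 + r))
1/(G(61, 128) + 23497) = 1/((-12 - 30*61 + 6*61*128) + 23497) = 1/((-12 - 1830 + 46848) + 23497) = 1/(45006 + 23497) = 1/68503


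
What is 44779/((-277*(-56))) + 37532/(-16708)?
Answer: 5927541/9256232 ≈ 0.64038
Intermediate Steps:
44779/((-277*(-56))) + 37532/(-16708) = 44779/15512 + 37532*(-1/16708) = 44779*(1/15512) - 9383/4177 = 6397/2216 - 9383/4177 = 5927541/9256232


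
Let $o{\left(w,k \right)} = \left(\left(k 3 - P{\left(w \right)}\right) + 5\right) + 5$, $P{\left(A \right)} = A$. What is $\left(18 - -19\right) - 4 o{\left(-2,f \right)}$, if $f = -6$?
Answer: $61$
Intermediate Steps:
$o{\left(w,k \right)} = 10 - w + 3 k$ ($o{\left(w,k \right)} = \left(\left(k 3 - w\right) + 5\right) + 5 = \left(\left(3 k - w\right) + 5\right) + 5 = \left(\left(- w + 3 k\right) + 5\right) + 5 = \left(5 - w + 3 k\right) + 5 = 10 - w + 3 k$)
$\left(18 - -19\right) - 4 o{\left(-2,f \right)} = \left(18 - -19\right) - 4 \left(10 - -2 + 3 \left(-6\right)\right) = \left(18 + 19\right) - 4 \left(10 + 2 - 18\right) = 37 - -24 = 37 + 24 = 61$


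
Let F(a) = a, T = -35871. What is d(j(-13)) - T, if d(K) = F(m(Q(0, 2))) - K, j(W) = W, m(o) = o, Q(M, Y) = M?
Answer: 35884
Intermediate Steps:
d(K) = -K (d(K) = 0 - K = -K)
d(j(-13)) - T = -1*(-13) - 1*(-35871) = 13 + 35871 = 35884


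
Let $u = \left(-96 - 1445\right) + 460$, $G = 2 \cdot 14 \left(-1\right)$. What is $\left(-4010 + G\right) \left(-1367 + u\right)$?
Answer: $9885024$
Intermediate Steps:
$G = -28$ ($G = 28 \left(-1\right) = -28$)
$u = -1081$ ($u = -1541 + 460 = -1081$)
$\left(-4010 + G\right) \left(-1367 + u\right) = \left(-4010 - 28\right) \left(-1367 - 1081\right) = \left(-4038\right) \left(-2448\right) = 9885024$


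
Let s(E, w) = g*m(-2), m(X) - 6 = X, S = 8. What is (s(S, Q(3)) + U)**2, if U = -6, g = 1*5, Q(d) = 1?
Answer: 196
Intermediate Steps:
m(X) = 6 + X
g = 5
s(E, w) = 20 (s(E, w) = 5*(6 - 2) = 5*4 = 20)
(s(S, Q(3)) + U)**2 = (20 - 6)**2 = 14**2 = 196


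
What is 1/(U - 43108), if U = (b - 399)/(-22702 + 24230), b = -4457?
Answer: -191/8234235 ≈ -2.3196e-5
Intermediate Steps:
U = -607/191 (U = (-4457 - 399)/(-22702 + 24230) = -4856/1528 = -4856*1/1528 = -607/191 ≈ -3.1780)
1/(U - 43108) = 1/(-607/191 - 43108) = 1/(-8234235/191) = -191/8234235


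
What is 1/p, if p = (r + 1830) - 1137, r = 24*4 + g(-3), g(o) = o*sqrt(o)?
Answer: 263/207516 + I*sqrt(3)/207516 ≈ 0.0012674 + 8.3466e-6*I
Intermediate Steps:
g(o) = o**(3/2)
r = 96 - 3*I*sqrt(3) (r = 24*4 + (-3)**(3/2) = 96 - 3*I*sqrt(3) ≈ 96.0 - 5.1962*I)
p = 789 - 3*I*sqrt(3) (p = ((96 - 3*I*sqrt(3)) + 1830) - 1137 = (1926 - 3*I*sqrt(3)) - 1137 = 789 - 3*I*sqrt(3) ≈ 789.0 - 5.1962*I)
1/p = 1/(789 - 3*I*sqrt(3))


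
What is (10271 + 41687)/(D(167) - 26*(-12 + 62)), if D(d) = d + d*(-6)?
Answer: -51958/2135 ≈ -24.336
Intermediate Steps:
D(d) = -5*d (D(d) = d - 6*d = -5*d)
(10271 + 41687)/(D(167) - 26*(-12 + 62)) = (10271 + 41687)/(-5*167 - 26*(-12 + 62)) = 51958/(-835 - 26*50) = 51958/(-835 - 1300) = 51958/(-2135) = 51958*(-1/2135) = -51958/2135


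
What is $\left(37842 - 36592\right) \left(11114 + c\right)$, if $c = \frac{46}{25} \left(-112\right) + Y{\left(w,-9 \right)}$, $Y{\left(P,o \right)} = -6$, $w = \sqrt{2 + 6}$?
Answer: $13627400$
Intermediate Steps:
$w = 2 \sqrt{2}$ ($w = \sqrt{8} = 2 \sqrt{2} \approx 2.8284$)
$c = - \frac{5302}{25}$ ($c = \frac{46}{25} \left(-112\right) - 6 = - \frac{5152}{25} - 6 = - \frac{5302}{25} \approx -212.08$)
$\left(37842 - 36592\right) \left(11114 + c\right) = \left(37842 - 36592\right) \left(11114 - \frac{5302}{25}\right) = 1250 \cdot \frac{272548}{25} = 13627400$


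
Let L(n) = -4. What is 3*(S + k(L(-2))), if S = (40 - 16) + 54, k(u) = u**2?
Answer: 282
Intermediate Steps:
S = 78 (S = 24 + 54 = 78)
3*(S + k(L(-2))) = 3*(78 + (-4)**2) = 3*(78 + 16) = 3*94 = 282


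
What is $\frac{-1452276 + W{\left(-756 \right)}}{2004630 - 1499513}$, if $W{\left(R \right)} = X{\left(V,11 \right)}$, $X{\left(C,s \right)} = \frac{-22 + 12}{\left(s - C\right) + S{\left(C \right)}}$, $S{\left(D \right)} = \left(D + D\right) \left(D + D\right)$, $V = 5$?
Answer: $- \frac{76970633}{26771201} \approx -2.8751$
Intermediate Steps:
$S{\left(D \right)} = 4 D^{2}$ ($S{\left(D \right)} = 2 D 2 D = 4 D^{2}$)
$X{\left(C,s \right)} = - \frac{10}{s - C + 4 C^{2}}$ ($X{\left(C,s \right)} = \frac{-22 + 12}{\left(s - C\right) + 4 C^{2}} = - \frac{10}{s - C + 4 C^{2}}$)
$W{\left(R \right)} = - \frac{5}{53}$ ($W{\left(R \right)} = - \frac{10}{11 - 5 + 4 \cdot 5^{2}} = - \frac{10}{11 - 5 + 4 \cdot 25} = - \frac{10}{11 - 5 + 100} = - \frac{10}{106} = \left(-10\right) \frac{1}{106} = - \frac{5}{53}$)
$\frac{-1452276 + W{\left(-756 \right)}}{2004630 - 1499513} = \frac{-1452276 - \frac{5}{53}}{2004630 - 1499513} = - \frac{76970633}{53 \cdot 505117} = \left(- \frac{76970633}{53}\right) \frac{1}{505117} = - \frac{76970633}{26771201}$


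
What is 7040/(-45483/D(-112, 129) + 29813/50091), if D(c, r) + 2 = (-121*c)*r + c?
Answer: 205482995646720/16612545823 ≈ 12369.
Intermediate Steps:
D(c, r) = -2 + c - 121*c*r (D(c, r) = -2 + ((-121*c)*r + c) = -2 + (-121*c*r + c) = -2 + (c - 121*c*r) = -2 + c - 121*c*r)
7040/(-45483/D(-112, 129) + 29813/50091) = 7040/(-45483/(-2 - 112 - 121*(-112)*129) + 29813/50091) = 7040/(-45483/(-2 - 112 + 1748208) + 29813*(1/50091)) = 7040/(-45483/1748094 + 29813/50091) = 7040/(-45483*1/1748094 + 29813/50091) = 7040/(-15161/582698 + 29813/50091) = 7040/(16612545823/29187925518) = 7040*(29187925518/16612545823) = 205482995646720/16612545823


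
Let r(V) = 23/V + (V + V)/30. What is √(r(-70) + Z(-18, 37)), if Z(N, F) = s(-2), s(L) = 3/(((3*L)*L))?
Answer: I*√209265/210 ≈ 2.1784*I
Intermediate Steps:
s(L) = L⁻² (s(L) = 3/((3*L²)) = 3*(1/(3*L²)) = L⁻²)
Z(N, F) = ¼ (Z(N, F) = (-2)⁻² = ¼)
r(V) = 23/V + V/15 (r(V) = 23/V + (2*V)*(1/30) = 23/V + V/15)
√(r(-70) + Z(-18, 37)) = √((23/(-70) + (1/15)*(-70)) + ¼) = √((23*(-1/70) - 14/3) + ¼) = √((-23/70 - 14/3) + ¼) = √(-1049/210 + ¼) = √(-1993/420) = I*√209265/210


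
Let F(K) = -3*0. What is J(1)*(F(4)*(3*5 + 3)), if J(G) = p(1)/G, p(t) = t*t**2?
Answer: 0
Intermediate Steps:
F(K) = 0
p(t) = t**3
J(G) = 1/G (J(G) = 1**3/G = 1/G)
J(1)*(F(4)*(3*5 + 3)) = (0*(3*5 + 3))/1 = 1*(0*(15 + 3)) = 1*(0*18) = 1*0 = 0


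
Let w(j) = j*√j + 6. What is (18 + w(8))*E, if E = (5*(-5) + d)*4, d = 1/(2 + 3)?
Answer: -11904/5 - 7936*√2/5 ≈ -4625.4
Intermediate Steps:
d = ⅕ (d = 1/5 = ⅕ ≈ 0.20000)
E = -496/5 (E = (5*(-5) + ⅕)*4 = (-25 + ⅕)*4 = -124/5*4 = -496/5 ≈ -99.200)
w(j) = 6 + j^(3/2) (w(j) = j^(3/2) + 6 = 6 + j^(3/2))
(18 + w(8))*E = (18 + (6 + 8^(3/2)))*(-496/5) = (18 + (6 + 16*√2))*(-496/5) = (24 + 16*√2)*(-496/5) = -11904/5 - 7936*√2/5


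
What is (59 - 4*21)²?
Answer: 625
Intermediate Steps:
(59 - 4*21)² = (59 - 84)² = (-25)² = 625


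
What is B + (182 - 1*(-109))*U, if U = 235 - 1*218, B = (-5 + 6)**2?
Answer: 4948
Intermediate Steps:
B = 1 (B = 1**2 = 1)
U = 17 (U = 235 - 218 = 17)
B + (182 - 1*(-109))*U = 1 + (182 - 1*(-109))*17 = 1 + (182 + 109)*17 = 1 + 291*17 = 1 + 4947 = 4948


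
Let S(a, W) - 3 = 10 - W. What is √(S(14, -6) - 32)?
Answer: I*√13 ≈ 3.6056*I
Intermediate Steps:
S(a, W) = 13 - W (S(a, W) = 3 + (10 - W) = 13 - W)
√(S(14, -6) - 32) = √((13 - 1*(-6)) - 32) = √((13 + 6) - 32) = √(19 - 32) = √(-13) = I*√13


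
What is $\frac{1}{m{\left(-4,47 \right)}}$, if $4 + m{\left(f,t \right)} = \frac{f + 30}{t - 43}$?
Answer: $\frac{2}{5} \approx 0.4$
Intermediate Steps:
$m{\left(f,t \right)} = -4 + \frac{30 + f}{-43 + t}$ ($m{\left(f,t \right)} = -4 + \frac{f + 30}{t - 43} = -4 + \frac{30 + f}{-43 + t}$)
$\frac{1}{m{\left(-4,47 \right)}} = \frac{1}{\frac{1}{-43 + 47} \left(202 - 4 - 188\right)} = \frac{1}{\frac{1}{4} \left(202 - 4 - 188\right)} = \frac{1}{\frac{1}{4} \cdot 10} = \frac{1}{\frac{5}{2}} = \frac{2}{5}$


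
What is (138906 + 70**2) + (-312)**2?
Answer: 241150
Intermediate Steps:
(138906 + 70**2) + (-312)**2 = (138906 + 4900) + 97344 = 143806 + 97344 = 241150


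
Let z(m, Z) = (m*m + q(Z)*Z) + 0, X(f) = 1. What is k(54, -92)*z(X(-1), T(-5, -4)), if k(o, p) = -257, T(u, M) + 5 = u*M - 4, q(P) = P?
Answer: -31354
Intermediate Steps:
T(u, M) = -9 + M*u (T(u, M) = -5 + (u*M - 4) = -5 + (M*u - 4) = -5 + (-4 + M*u) = -9 + M*u)
z(m, Z) = Z**2 + m**2 (z(m, Z) = (m*m + Z*Z) + 0 = (m**2 + Z**2) + 0 = (Z**2 + m**2) + 0 = Z**2 + m**2)
k(54, -92)*z(X(-1), T(-5, -4)) = -257*((-9 - 4*(-5))**2 + 1**2) = -257*((-9 + 20)**2 + 1) = -257*(11**2 + 1) = -257*(121 + 1) = -257*122 = -31354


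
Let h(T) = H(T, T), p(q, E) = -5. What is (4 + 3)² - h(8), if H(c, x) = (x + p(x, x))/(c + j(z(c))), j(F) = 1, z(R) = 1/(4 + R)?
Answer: 146/3 ≈ 48.667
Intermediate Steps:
H(c, x) = (-5 + x)/(1 + c) (H(c, x) = (x - 5)/(c + 1) = (-5 + x)/(1 + c))
h(T) = (-5 + T)/(1 + T)
(4 + 3)² - h(8) = (4 + 3)² - (-5 + 8)/(1 + 8) = 7² - 3/9 = 49 - 3/9 = 49 - 1*⅓ = 49 - ⅓ = 146/3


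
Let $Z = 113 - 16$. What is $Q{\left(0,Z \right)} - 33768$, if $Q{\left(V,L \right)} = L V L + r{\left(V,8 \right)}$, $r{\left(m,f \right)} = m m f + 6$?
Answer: $-33762$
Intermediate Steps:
$r{\left(m,f \right)} = 6 + f m^{2}$ ($r{\left(m,f \right)} = m^{2} f + 6 = f m^{2} + 6 = 6 + f m^{2}$)
$Z = 97$
$Q{\left(V,L \right)} = 6 + 8 V^{2} + V L^{2}$ ($Q{\left(V,L \right)} = L V L + \left(6 + 8 V^{2}\right) = V L^{2} + \left(6 + 8 V^{2}\right) = 6 + 8 V^{2} + V L^{2}$)
$Q{\left(0,Z \right)} - 33768 = \left(6 + 8 \cdot 0^{2} + 0 \cdot 97^{2}\right) - 33768 = \left(6 + 8 \cdot 0 + 0 \cdot 9409\right) - 33768 = \left(6 + 0 + 0\right) - 33768 = 6 - 33768 = -33762$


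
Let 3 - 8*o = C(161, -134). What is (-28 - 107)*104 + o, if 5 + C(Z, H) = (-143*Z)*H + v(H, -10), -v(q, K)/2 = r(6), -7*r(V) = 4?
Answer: -11190883/28 ≈ -3.9967e+5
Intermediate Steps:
r(V) = -4/7 (r(V) = -⅐*4 = -4/7)
v(q, K) = 8/7 (v(q, K) = -2*(-4/7) = 8/7)
C(Z, H) = -27/7 - 143*H*Z (C(Z, H) = -5 + ((-143*Z)*H + 8/7) = -5 + (-143*H*Z + 8/7) = -5 + (8/7 - 143*H*Z) = -27/7 - 143*H*Z)
o = -10797763/28 (o = 3/8 - (-27/7 - 143*(-134)*161)/8 = 3/8 - (-27/7 + 3085082)/8 = 3/8 - ⅛*21595547/7 = 3/8 - 21595547/56 = -10797763/28 ≈ -3.8563e+5)
(-28 - 107)*104 + o = (-28 - 107)*104 - 10797763/28 = -135*104 - 10797763/28 = -14040 - 10797763/28 = -11190883/28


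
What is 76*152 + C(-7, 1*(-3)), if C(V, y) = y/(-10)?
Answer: 115523/10 ≈ 11552.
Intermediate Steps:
C(V, y) = -y/10 (C(V, y) = y*(-⅒) = -y/10)
76*152 + C(-7, 1*(-3)) = 76*152 - (-3)/10 = 11552 - ⅒*(-3) = 11552 + 3/10 = 115523/10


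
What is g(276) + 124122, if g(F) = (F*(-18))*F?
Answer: -1247046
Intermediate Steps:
g(F) = -18*F**2 (g(F) = (-18*F)*F = -18*F**2)
g(276) + 124122 = -18*276**2 + 124122 = -18*76176 + 124122 = -1371168 + 124122 = -1247046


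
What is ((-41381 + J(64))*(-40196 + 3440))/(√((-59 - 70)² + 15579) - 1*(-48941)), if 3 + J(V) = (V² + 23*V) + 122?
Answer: 64209058384824/2395189261 - 7871811984*√895/2395189261 ≈ 26709.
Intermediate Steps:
J(V) = 119 + V² + 23*V (J(V) = -3 + ((V² + 23*V) + 122) = -3 + (122 + V² + 23*V) = 119 + V² + 23*V)
((-41381 + J(64))*(-40196 + 3440))/(√((-59 - 70)² + 15579) - 1*(-48941)) = ((-41381 + (119 + 64² + 23*64))*(-40196 + 3440))/(√((-59 - 70)² + 15579) - 1*(-48941)) = ((-41381 + (119 + 4096 + 1472))*(-36756))/(√((-129)² + 15579) + 48941) = ((-41381 + 5687)*(-36756))/(√(16641 + 15579) + 48941) = (-35694*(-36756))/(√32220 + 48941) = 1311968664/(6*√895 + 48941) = 1311968664/(48941 + 6*√895)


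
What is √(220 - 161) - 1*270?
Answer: -270 + √59 ≈ -262.32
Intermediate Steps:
√(220 - 161) - 1*270 = √59 - 270 = -270 + √59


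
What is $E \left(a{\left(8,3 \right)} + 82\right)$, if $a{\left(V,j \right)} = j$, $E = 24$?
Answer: $2040$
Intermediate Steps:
$E \left(a{\left(8,3 \right)} + 82\right) = 24 \left(3 + 82\right) = 24 \cdot 85 = 2040$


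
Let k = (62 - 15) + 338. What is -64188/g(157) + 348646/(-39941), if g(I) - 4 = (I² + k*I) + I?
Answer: -32287547638/3405169955 ≈ -9.4819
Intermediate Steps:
k = 385 (k = 47 + 338 = 385)
g(I) = 4 + I² + 386*I (g(I) = 4 + ((I² + 385*I) + I) = 4 + (I² + 386*I) = 4 + I² + 386*I)
-64188/g(157) + 348646/(-39941) = -64188/(4 + 157² + 386*157) + 348646/(-39941) = -64188/(4 + 24649 + 60602) + 348646*(-1/39941) = -64188/85255 - 348646/39941 = -32287547638/3405169955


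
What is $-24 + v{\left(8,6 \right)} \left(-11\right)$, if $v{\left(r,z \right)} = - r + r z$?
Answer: $-464$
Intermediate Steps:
$-24 + v{\left(8,6 \right)} \left(-11\right) = -24 + 8 \left(-1 + 6\right) \left(-11\right) = -24 + 8 \cdot 5 \left(-11\right) = -24 + 40 \left(-11\right) = -24 - 440 = -464$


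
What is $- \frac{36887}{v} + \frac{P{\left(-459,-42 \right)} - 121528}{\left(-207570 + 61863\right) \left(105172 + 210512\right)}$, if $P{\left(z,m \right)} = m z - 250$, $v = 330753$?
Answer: $- \frac{141389252743588}{1267813971048897} \approx -0.11152$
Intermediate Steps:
$P{\left(z,m \right)} = -250 + m z$
$- \frac{36887}{v} + \frac{P{\left(-459,-42 \right)} - 121528}{\left(-207570 + 61863\right) \left(105172 + 210512\right)} = - \frac{36887}{330753} + \frac{\left(-250 - -19278\right) - 121528}{\left(-207570 + 61863\right) \left(105172 + 210512\right)} = \left(-36887\right) \frac{1}{330753} + \frac{\left(-250 + 19278\right) - 121528}{\left(-145707\right) 315684} = - \frac{36887}{330753} + \frac{19028 - 121528}{-45997368588} = - \frac{36887}{330753} - - \frac{25625}{11499342147} = - \frac{36887}{330753} + \frac{25625}{11499342147} = - \frac{141389252743588}{1267813971048897}$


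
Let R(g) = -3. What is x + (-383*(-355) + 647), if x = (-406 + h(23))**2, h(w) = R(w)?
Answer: 303893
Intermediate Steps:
h(w) = -3
x = 167281 (x = (-406 - 3)**2 = (-409)**2 = 167281)
x + (-383*(-355) + 647) = 167281 + (-383*(-355) + 647) = 167281 + (135965 + 647) = 167281 + 136612 = 303893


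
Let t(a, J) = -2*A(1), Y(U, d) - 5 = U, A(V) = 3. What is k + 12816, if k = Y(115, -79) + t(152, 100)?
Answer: 12930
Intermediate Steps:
Y(U, d) = 5 + U
t(a, J) = -6 (t(a, J) = -2*3 = -6)
k = 114 (k = (5 + 115) - 6 = 120 - 6 = 114)
k + 12816 = 114 + 12816 = 12930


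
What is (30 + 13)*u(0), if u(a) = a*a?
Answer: 0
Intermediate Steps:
u(a) = a**2
(30 + 13)*u(0) = (30 + 13)*0**2 = 43*0 = 0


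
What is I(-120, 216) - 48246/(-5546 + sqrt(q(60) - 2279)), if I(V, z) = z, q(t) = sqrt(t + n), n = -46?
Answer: 216 + 48246/(5546 - I*sqrt(2279 - sqrt(14))) ≈ 224.7 + 0.074814*I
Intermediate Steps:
q(t) = sqrt(-46 + t) (q(t) = sqrt(t - 46) = sqrt(-46 + t))
I(-120, 216) - 48246/(-5546 + sqrt(q(60) - 2279)) = 216 - 48246/(-5546 + sqrt(sqrt(-46 + 60) - 2279)) = 216 - 48246/(-5546 + sqrt(sqrt(14) - 2279)) = 216 - 48246/(-5546 + sqrt(-2279 + sqrt(14)))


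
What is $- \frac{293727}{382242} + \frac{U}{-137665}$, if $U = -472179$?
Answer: $\frac{6669081803}{2505778330} \approx 2.6615$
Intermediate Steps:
$- \frac{293727}{382242} + \frac{U}{-137665} = - \frac{293727}{382242} - \frac{472179}{-137665} = \left(-293727\right) \frac{1}{382242} - - \frac{472179}{137665} = - \frac{13987}{18202} + \frac{472179}{137665} = \frac{6669081803}{2505778330}$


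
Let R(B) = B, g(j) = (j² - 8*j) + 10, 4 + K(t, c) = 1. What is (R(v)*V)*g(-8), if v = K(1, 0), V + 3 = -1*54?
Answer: 23598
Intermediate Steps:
K(t, c) = -3 (K(t, c) = -4 + 1 = -3)
g(j) = 10 + j² - 8*j
V = -57 (V = -3 - 1*54 = -3 - 54 = -57)
v = -3
(R(v)*V)*g(-8) = (-3*(-57))*(10 + (-8)² - 8*(-8)) = 171*(10 + 64 + 64) = 171*138 = 23598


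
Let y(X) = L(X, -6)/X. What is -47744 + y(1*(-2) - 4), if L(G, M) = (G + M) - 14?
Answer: -143219/3 ≈ -47740.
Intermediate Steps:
L(G, M) = -14 + G + M
y(X) = (-20 + X)/X (y(X) = (-14 + X - 6)/X = (-20 + X)/X)
-47744 + y(1*(-2) - 4) = -47744 + (-20 + (1*(-2) - 4))/(1*(-2) - 4) = -47744 + (-20 + (-2 - 4))/(-2 - 4) = -47744 + (-20 - 6)/(-6) = -47744 - ⅙*(-26) = -47744 + 13/3 = -143219/3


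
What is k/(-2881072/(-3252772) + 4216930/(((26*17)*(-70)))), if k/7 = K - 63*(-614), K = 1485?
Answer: -78602954015222/37854365173 ≈ -2076.5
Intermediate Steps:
k = 281169 (k = 7*(1485 - 63*(-614)) = 7*(1485 + 38682) = 7*40167 = 281169)
k/(-2881072/(-3252772) + 4216930/(((26*17)*(-70)))) = 281169/(-2881072/(-3252772) + 4216930/(((26*17)*(-70)))) = 281169/(-2881072*(-1/3252772) + 4216930/((442*(-70)))) = 281169/(720268/813193 + 4216930/(-30940)) = 281169/(720268/813193 + 4216930*(-1/30940)) = 281169/(720268/813193 - 421693/3094) = 281169/(-340689286557/2516019142) = 281169*(-2516019142/340689286557) = -78602954015222/37854365173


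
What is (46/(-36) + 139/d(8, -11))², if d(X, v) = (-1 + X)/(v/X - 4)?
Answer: 2963386969/254016 ≈ 11666.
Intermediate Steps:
d(X, v) = (-1 + X)/(-4 + v/X)
(46/(-36) + 139/d(8, -11))² = (46/(-36) + 139/((8*(-1 + 8)/(-11 - 4*8))))² = (46*(-1/36) + 139/((8*7/(-11 - 32))))² = (-23/18 + 139/((8*7/(-43))))² = (-23/18 + 139/((8*(-1/43)*7)))² = (-23/18 + 139/(-56/43))² = (-23/18 + 139*(-43/56))² = (-23/18 - 5977/56)² = (-54437/504)² = 2963386969/254016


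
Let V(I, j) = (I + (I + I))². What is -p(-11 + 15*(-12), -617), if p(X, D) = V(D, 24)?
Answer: -3426201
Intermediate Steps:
V(I, j) = 9*I² (V(I, j) = (I + 2*I)² = (3*I)² = 9*I²)
p(X, D) = 9*D²
-p(-11 + 15*(-12), -617) = -9*(-617)² = -9*380689 = -1*3426201 = -3426201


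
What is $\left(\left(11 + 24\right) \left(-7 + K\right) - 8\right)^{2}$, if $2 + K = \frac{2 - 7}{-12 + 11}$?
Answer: $21904$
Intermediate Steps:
$K = 3$ ($K = -2 + \frac{2 - 7}{-12 + 11} = -2 - \frac{5}{-1} = -2 - -5 = -2 + 5 = 3$)
$\left(\left(11 + 24\right) \left(-7 + K\right) - 8\right)^{2} = \left(\left(11 + 24\right) \left(-7 + 3\right) - 8\right)^{2} = \left(35 \left(-4\right) - 8\right)^{2} = \left(-140 - 8\right)^{2} = \left(-148\right)^{2} = 21904$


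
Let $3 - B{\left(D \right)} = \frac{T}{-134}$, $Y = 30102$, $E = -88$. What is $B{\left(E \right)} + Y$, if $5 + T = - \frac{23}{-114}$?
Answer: $\frac{459883433}{15276} \approx 30105.0$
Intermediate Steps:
$T = - \frac{547}{114}$ ($T = -5 - \frac{23}{-114} = -5 - - \frac{23}{114} = -5 + \frac{23}{114} = - \frac{547}{114} \approx -4.7982$)
$B{\left(D \right)} = \frac{45281}{15276}$ ($B{\left(D \right)} = 3 - - \frac{547}{114 \left(-134\right)} = 3 - \left(- \frac{547}{114}\right) \left(- \frac{1}{134}\right) = 3 - \frac{547}{15276} = \frac{45281}{15276}$)
$B{\left(E \right)} + Y = \frac{45281}{15276} + 30102 = \frac{459883433}{15276}$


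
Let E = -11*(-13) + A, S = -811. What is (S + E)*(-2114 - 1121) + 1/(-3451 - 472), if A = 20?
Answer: 8223706439/3923 ≈ 2.0963e+6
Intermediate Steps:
E = 163 (E = -11*(-13) + 20 = 143 + 20 = 163)
(S + E)*(-2114 - 1121) + 1/(-3451 - 472) = (-811 + 163)*(-2114 - 1121) + 1/(-3451 - 472) = -648*(-3235) + 1/(-3923) = 2096280 - 1/3923 = 8223706439/3923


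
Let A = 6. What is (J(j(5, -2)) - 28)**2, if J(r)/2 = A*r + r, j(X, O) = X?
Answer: 1764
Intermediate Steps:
J(r) = 14*r (J(r) = 2*(6*r + r) = 2*(7*r) = 14*r)
(J(j(5, -2)) - 28)**2 = (14*5 - 28)**2 = (70 - 28)**2 = 42**2 = 1764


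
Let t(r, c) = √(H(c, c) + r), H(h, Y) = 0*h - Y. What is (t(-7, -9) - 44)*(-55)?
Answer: 2420 - 55*√2 ≈ 2342.2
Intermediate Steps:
H(h, Y) = -Y (H(h, Y) = 0 - Y = -Y)
t(r, c) = √(r - c) (t(r, c) = √(-c + r) = √(r - c))
(t(-7, -9) - 44)*(-55) = (√(-7 - 1*(-9)) - 44)*(-55) = (√(-7 + 9) - 44)*(-55) = (√2 - 44)*(-55) = (-44 + √2)*(-55) = 2420 - 55*√2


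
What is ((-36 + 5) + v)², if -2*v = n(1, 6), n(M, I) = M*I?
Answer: 1156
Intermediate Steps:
n(M, I) = I*M
v = -3 ≈ -3.0000
((-36 + 5) + v)² = ((-36 + 5) - 3)² = (-31 - 3)² = (-34)² = 1156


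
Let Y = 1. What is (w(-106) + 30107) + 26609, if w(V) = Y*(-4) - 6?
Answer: 56706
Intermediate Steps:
w(V) = -10 (w(V) = 1*(-4) - 6 = -4 - 6 = -10)
(w(-106) + 30107) + 26609 = (-10 + 30107) + 26609 = 30097 + 26609 = 56706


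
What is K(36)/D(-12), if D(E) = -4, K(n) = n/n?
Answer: -¼ ≈ -0.25000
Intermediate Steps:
K(n) = 1
K(36)/D(-12) = 1/(-4) = 1*(-¼) = -¼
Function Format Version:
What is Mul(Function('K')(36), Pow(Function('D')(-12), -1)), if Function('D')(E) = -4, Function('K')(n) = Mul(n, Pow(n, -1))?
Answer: Rational(-1, 4) ≈ -0.25000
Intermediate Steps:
Function('K')(n) = 1
Mul(Function('K')(36), Pow(Function('D')(-12), -1)) = Mul(1, Pow(-4, -1)) = Mul(1, Rational(-1, 4)) = Rational(-1, 4)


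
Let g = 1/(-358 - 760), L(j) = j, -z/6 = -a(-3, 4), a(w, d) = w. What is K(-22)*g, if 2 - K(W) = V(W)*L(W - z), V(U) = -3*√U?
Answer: -1/559 + 6*I*√22/559 ≈ -0.0017889 + 0.050344*I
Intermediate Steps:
z = -18 (z = -(-6)*(-3) = -6*3 = -18)
K(W) = 2 + 3*√W*(18 + W) (K(W) = 2 - (-3*√W)*(W - 1*(-18)) = 2 - (-3*√W)*(W + 18) = 2 - (-3*√W)*(18 + W) = 2 - (-3)*√W*(18 + W) = 2 + 3*√W*(18 + W))
g = -1/1118 (g = 1/(-1118) = -1/1118 ≈ -0.00089445)
K(-22)*g = (2 + 3*√(-22)*(18 - 22))*(-1/1118) = (2 + 3*(I*√22)*(-4))*(-1/1118) = (2 - 12*I*√22)*(-1/1118) = -1/559 + 6*I*√22/559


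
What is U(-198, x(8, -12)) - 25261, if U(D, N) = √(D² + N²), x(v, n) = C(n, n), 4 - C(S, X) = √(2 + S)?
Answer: -25261 + √(39210 - 8*I*√10) ≈ -25063.0 - 0.063879*I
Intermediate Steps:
C(S, X) = 4 - √(2 + S)
x(v, n) = 4 - √(2 + n)
U(-198, x(8, -12)) - 25261 = √((-198)² + (4 - √(2 - 12))²) - 25261 = √(39204 + (4 - √(-10))²) - 25261 = √(39204 + (4 - I*√10)²) - 25261 = -25261 + √(39204 + (4 - I*√10)²)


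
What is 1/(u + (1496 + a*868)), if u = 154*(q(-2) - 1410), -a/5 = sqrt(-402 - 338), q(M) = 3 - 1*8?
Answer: I/(2*(-108207*I + 4340*sqrt(185))) ≈ -3.561e-6 + 1.9426e-6*I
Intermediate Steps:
q(M) = -5 (q(M) = 3 - 8 = -5)
a = -10*I*sqrt(185) (a = -5*sqrt(-402 - 338) = -10*I*sqrt(185) ≈ -136.01*I)
u = -217910 (u = 154*(-5 - 1410) = 154*(-1415) = -217910)
1/(u + (1496 + a*868)) = 1/(-217910 + (1496 - 10*I*sqrt(185)*868)) = 1/(-217910 + (1496 - 8680*I*sqrt(185))) = 1/(-216414 - 8680*I*sqrt(185))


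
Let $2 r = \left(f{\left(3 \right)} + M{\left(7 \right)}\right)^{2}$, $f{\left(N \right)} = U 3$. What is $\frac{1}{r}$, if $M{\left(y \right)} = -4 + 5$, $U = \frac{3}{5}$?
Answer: $\frac{25}{98} \approx 0.2551$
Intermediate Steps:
$U = \frac{3}{5}$ ($U = 3 \cdot \frac{1}{5} = \frac{3}{5} \approx 0.6$)
$f{\left(N \right)} = \frac{9}{5}$ ($f{\left(N \right)} = \frac{3}{5} \cdot 3 = \frac{9}{5}$)
$M{\left(y \right)} = 1$
$r = \frac{98}{25}$ ($r = \frac{\left(\frac{9}{5} + 1\right)^{2}}{2} = \frac{\left(\frac{14}{5}\right)^{2}}{2} = \frac{1}{2} \cdot \frac{196}{25} = \frac{98}{25} \approx 3.92$)
$\frac{1}{r} = \frac{1}{\frac{98}{25}} = \frac{25}{98}$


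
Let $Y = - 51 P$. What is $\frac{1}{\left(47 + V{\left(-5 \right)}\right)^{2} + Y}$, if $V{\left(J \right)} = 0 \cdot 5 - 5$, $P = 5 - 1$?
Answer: $\frac{1}{1560} \approx 0.00064103$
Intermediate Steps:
$P = 4$ ($P = 5 - 1 = 4$)
$V{\left(J \right)} = -5$ ($V{\left(J \right)} = 0 - 5 = -5$)
$Y = -204$ ($Y = \left(-51\right) 4 = -204$)
$\frac{1}{\left(47 + V{\left(-5 \right)}\right)^{2} + Y} = \frac{1}{\left(47 - 5\right)^{2} - 204} = \frac{1}{42^{2} - 204} = \frac{1}{1764 - 204} = \frac{1}{1560}$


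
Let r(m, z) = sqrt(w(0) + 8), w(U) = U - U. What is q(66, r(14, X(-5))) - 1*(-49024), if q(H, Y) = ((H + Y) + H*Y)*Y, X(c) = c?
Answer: 49560 + 132*sqrt(2) ≈ 49747.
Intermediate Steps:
w(U) = 0
r(m, z) = 2*sqrt(2) (r(m, z) = sqrt(0 + 8) = sqrt(8) = 2*sqrt(2))
q(H, Y) = Y*(H + Y + H*Y) (q(H, Y) = (H + Y + H*Y)*Y = Y*(H + Y + H*Y))
q(66, r(14, X(-5))) - 1*(-49024) = (2*sqrt(2))*(66 + 2*sqrt(2) + 66*(2*sqrt(2))) - 1*(-49024) = (2*sqrt(2))*(66 + 2*sqrt(2) + 132*sqrt(2)) + 49024 = (2*sqrt(2))*(66 + 134*sqrt(2)) + 49024 = 2*sqrt(2)*(66 + 134*sqrt(2)) + 49024 = 49024 + 2*sqrt(2)*(66 + 134*sqrt(2))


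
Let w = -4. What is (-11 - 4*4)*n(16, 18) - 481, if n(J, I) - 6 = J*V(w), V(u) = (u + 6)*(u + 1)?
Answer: 1949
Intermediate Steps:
V(u) = (1 + u)*(6 + u) (V(u) = (6 + u)*(1 + u) = (1 + u)*(6 + u))
n(J, I) = 6 - 6*J (n(J, I) = 6 + J*(6 + (-4)**2 + 7*(-4)) = 6 + J*(6 + 16 - 28) = 6 + J*(-6) = 6 - 6*J)
(-11 - 4*4)*n(16, 18) - 481 = (-11 - 4*4)*(6 - 6*16) - 481 = (-11 - 16)*(6 - 96) - 481 = -27*(-90) - 481 = 2430 - 481 = 1949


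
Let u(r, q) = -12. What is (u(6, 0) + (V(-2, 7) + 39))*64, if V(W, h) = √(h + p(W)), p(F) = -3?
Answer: 1856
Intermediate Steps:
V(W, h) = √(-3 + h) (V(W, h) = √(h - 3) = √(-3 + h))
(u(6, 0) + (V(-2, 7) + 39))*64 = (-12 + (√(-3 + 7) + 39))*64 = (-12 + (√4 + 39))*64 = (-12 + (2 + 39))*64 = (-12 + 41)*64 = 29*64 = 1856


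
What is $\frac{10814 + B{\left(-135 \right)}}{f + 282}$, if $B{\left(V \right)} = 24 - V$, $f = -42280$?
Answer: $- \frac{10973}{41998} \approx -0.26127$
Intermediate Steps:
$\frac{10814 + B{\left(-135 \right)}}{f + 282} = \frac{10814 + \left(24 - -135\right)}{-42280 + 282} = \frac{10814 + \left(24 + 135\right)}{-41998} = \left(10814 + 159\right) \left(- \frac{1}{41998}\right) = 10973 \left(- \frac{1}{41998}\right) = - \frac{10973}{41998}$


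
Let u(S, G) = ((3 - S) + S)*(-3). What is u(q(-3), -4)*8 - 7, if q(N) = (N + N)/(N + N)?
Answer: -79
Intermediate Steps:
q(N) = 1 (q(N) = (2*N)/((2*N)) = (2*N)*(1/(2*N)) = 1)
u(S, G) = -9 (u(S, G) = 3*(-3) = -9)
u(q(-3), -4)*8 - 7 = -9*8 - 7 = -72 - 7 = -79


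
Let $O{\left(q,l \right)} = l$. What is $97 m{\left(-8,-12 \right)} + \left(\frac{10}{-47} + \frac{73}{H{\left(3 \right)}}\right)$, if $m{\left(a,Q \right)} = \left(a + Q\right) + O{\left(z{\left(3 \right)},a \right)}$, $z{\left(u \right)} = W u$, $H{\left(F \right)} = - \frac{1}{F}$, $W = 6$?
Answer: $- \frac{137955}{47} \approx -2935.2$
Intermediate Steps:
$z{\left(u \right)} = 6 u$
$m{\left(a,Q \right)} = Q + 2 a$ ($m{\left(a,Q \right)} = \left(a + Q\right) + a = \left(Q + a\right) + a = Q + 2 a$)
$97 m{\left(-8,-12 \right)} + \left(\frac{10}{-47} + \frac{73}{H{\left(3 \right)}}\right) = 97 \left(-12 + 2 \left(-8\right)\right) + \left(\frac{10}{-47} + \frac{73}{\left(-1\right) \frac{1}{3}}\right) = 97 \left(-12 - 16\right) + \left(10 \left(- \frac{1}{47}\right) + \frac{73}{\left(-1\right) \frac{1}{3}}\right) = 97 \left(-28\right) + \left(- \frac{10}{47} + \frac{73}{- \frac{1}{3}}\right) = -2716 + \left(- \frac{10}{47} + 73 \left(-3\right)\right) = -2716 - \frac{10303}{47} = - \frac{137955}{47}$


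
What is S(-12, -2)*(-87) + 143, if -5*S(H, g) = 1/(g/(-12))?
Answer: 1237/5 ≈ 247.40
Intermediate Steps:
S(H, g) = 12/(5*g) (S(H, g) = -(-12/g)/5 = -(-12)/(5*g) = 12/(5*g))
S(-12, -2)*(-87) + 143 = ((12/5)/(-2))*(-87) + 143 = ((12/5)*(-½))*(-87) + 143 = -6/5*(-87) + 143 = 522/5 + 143 = 1237/5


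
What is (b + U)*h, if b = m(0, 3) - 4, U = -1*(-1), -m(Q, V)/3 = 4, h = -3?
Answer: 45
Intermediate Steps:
m(Q, V) = -12 (m(Q, V) = -3*4 = -12)
U = 1
b = -16 (b = -12 - 4 = -16)
(b + U)*h = (-16 + 1)*(-3) = -15*(-3) = 45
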